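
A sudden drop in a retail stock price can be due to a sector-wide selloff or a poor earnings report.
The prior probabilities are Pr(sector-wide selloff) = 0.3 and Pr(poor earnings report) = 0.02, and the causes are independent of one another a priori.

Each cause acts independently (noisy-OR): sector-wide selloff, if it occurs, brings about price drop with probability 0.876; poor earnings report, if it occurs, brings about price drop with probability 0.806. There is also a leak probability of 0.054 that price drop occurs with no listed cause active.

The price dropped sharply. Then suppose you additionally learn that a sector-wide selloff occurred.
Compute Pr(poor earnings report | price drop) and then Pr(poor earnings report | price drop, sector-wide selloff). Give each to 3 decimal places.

Under noisy-OR, P(price drop | causes) = 1 − (1−0.054)·∏(1−qᵢ) over the active causes.
Numerator (weight on configurations with poor earnings report): 0.011431 + 0.005863 = 0.017294
Normalizer over all consistent configurations: 0.054*0.7*0.98 + 0.816476*0.7*0.02 + 0.882696*0.3*0.98 + 0.977243*0.3*0.02 = 0.313851
Posterior = 0.017294 / 0.313851 ≈ 0.055

Now condition on the additional information:
Enumerate both values of poor earnings report and weight by the priors:
  P(price drop | sector-wide selloff) = 0.882696·0.98 + 0.977243·0.02
        = 0.865042 + 0.019545 = 0.884587
The terms with poor earnings report present sum to 0.019545, so
  P(poor earnings report | price drop, sector-wide selloff) = 0.019545 / 0.884587 ≈ 0.022

Pr(poor earnings report | price drop) ≈ 0.055; Pr(poor earnings report | price drop, sector-wide selloff) ≈ 0.022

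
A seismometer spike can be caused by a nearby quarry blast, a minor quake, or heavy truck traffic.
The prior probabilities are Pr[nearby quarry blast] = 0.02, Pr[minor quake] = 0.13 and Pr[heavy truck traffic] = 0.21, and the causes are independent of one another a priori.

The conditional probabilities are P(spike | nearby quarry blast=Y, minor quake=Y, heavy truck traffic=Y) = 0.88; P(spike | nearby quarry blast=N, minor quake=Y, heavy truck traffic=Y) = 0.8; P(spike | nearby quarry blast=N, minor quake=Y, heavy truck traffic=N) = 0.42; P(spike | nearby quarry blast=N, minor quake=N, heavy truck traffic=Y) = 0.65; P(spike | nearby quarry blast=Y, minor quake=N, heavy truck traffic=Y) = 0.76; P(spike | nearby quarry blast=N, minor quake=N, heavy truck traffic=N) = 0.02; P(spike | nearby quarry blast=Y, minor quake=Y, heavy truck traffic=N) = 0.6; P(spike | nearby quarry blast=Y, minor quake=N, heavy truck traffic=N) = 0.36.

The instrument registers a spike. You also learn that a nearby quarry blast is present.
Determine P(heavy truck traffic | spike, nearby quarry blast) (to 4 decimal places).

For the numerator, keep only heavy truck traffic=true terms: 0.138852 + 0.024024 = 0.162876
Normalizer over all consistent configurations: 0.36*0.87*0.79 + 0.76*0.87*0.21 + 0.6*0.13*0.79 + 0.88*0.13*0.21 = 0.471924
Posterior = 0.162876 / 0.471924 ≈ 0.3451

P(heavy truck traffic | spike, nearby quarry blast) ≈ 0.3451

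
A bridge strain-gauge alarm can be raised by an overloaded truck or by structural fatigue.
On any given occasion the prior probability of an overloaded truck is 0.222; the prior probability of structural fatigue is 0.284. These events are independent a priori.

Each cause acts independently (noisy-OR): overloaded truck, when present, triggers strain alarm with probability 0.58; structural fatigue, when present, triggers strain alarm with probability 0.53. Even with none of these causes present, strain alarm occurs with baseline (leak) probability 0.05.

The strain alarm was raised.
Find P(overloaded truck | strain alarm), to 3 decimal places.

P(overloaded truck | strain alarm) ≈ 0.494

Under noisy-OR, P(strain alarm | causes) = 1 − (1−0.05)·∏(1−qᵢ) over the active causes.
Weight on overloaded truck=true, given the evidence: 0.095530 + 0.051225 = 0.146755
Normalizer over all consistent configurations: 0.05×0.778×0.716 + 0.5535×0.778×0.284 + 0.601×0.222×0.716 + 0.81247×0.222×0.284 = 0.296904
P(overloaded truck | strain alarm) = 0.146755/0.296904 ≈ 0.494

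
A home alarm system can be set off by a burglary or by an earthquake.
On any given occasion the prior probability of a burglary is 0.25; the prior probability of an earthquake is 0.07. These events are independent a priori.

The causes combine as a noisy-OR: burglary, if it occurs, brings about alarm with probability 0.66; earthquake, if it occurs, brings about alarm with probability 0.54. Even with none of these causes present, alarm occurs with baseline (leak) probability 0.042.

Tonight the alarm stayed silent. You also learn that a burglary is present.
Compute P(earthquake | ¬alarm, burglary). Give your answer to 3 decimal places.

P(earthquake | ¬alarm, burglary) ≈ 0.033

Under noisy-OR, P(alarm | causes) = 1 − (1−0.042)·∏(1−qᵢ) over the active causes.
P(¬alarm | burglary) = 0.32572×0.93 + 0.149831×0.07 = 0.302920 + 0.010488 = 0.313408
Of this, 0.010488 comes from 0.149831×0.07 (the earthquake=true cases).
Hence the posterior is 0.010488/0.313408 ≈ 0.033.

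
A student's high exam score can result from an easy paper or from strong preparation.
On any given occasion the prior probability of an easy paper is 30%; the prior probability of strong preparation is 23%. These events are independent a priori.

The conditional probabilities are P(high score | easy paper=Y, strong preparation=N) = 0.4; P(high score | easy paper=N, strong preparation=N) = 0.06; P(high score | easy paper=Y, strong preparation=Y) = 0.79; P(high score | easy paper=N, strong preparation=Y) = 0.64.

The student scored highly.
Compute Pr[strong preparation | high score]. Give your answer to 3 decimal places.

Pr[strong preparation | high score] ≈ 0.558

By total probability over the 4 (easy paper, strong preparation) configurations:
  P(high score) = 0.06·0.7·0.77 + 0.64·0.7·0.23 + 0.4·0.3·0.77 + 0.79·0.3·0.23
        = 0.032340 + 0.103040 + 0.092400 + 0.054510 = 0.282290
Configurations with strong preparation contribute 0.157550, so
  P(strong preparation | high score) = 0.157550 / 0.282290 ≈ 0.558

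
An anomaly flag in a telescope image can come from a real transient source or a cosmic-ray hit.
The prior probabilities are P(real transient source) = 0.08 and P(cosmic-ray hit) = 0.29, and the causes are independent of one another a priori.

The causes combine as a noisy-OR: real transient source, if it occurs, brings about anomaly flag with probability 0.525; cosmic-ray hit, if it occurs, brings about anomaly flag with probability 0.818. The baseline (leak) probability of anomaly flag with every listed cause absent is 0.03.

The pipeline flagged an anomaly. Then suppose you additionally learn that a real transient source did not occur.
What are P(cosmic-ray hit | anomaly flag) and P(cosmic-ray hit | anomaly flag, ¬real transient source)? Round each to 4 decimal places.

P(cosmic-ray hit | anomaly flag) ≈ 0.8275; P(cosmic-ray hit | anomaly flag, ¬real transient source) ≈ 0.9181

Under noisy-OR, P(anomaly flag | causes) = 1 − (1−0.03)·∏(1−qᵢ) over the active causes.
Weight on cosmic-ray hit=true, given the evidence: 0.219699 + 0.021255 = 0.240954
Denominator P(anomaly flag): 0.03·0.92·0.71 + 0.82346·0.92·0.29 + 0.53925·0.08·0.71 + 0.916143·0.08·0.29 = 0.291179
Posterior = 0.240954 / 0.291179 ≈ 0.8275

Now condition on the additional information:
By total probability over both values of cosmic-ray hit:
  P(anomaly flag | ¬real transient source) = 0.03*0.71 + 0.82346*0.29
        = 0.021300 + 0.238803 = 0.260103
Keeping only the cosmic-ray hit-present terms gives 0.238803, so
  P(cosmic-ray hit | anomaly flag, ¬real transient source) = 0.238803 / 0.260103 ≈ 0.9181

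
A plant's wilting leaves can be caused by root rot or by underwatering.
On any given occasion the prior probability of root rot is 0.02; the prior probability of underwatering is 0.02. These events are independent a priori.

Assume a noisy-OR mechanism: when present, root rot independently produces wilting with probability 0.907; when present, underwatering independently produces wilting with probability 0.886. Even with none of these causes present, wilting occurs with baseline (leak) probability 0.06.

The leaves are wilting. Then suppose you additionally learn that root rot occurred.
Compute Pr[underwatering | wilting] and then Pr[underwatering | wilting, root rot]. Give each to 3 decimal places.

Pr[underwatering | wilting] ≈ 0.192; Pr[underwatering | wilting, root rot] ≈ 0.022

Under noisy-OR, P(wilting | causes) = 1 − (1−0.06)·∏(1−qᵢ) over the active causes.
Numerator (weight on configurations with underwatering): 0.017500 + 0.000396 = 0.017896
Normalizer over all consistent configurations: 0.06*0.98*0.98 + 0.89284*0.98*0.02 + 0.91258*0.02*0.98 + 0.990034*0.02*0.02 = 0.093407
Posterior = 0.017896 / 0.093407 ≈ 0.192

With the extra evidence:
P(wilting | root rot) = 0.91258·0.98 + 0.990034·0.02 = 0.894328 + 0.019801 = 0.914129
Restricting to configurations with underwatering present: 0.990034·0.02 = 0.019801.
P(underwatering | wilting, root rot) = 0.019801 / 0.914129 ≈ 0.022
Conditioning on root rot lowers the posterior on underwatering: the classic explaining-away effect in a common-effect structure.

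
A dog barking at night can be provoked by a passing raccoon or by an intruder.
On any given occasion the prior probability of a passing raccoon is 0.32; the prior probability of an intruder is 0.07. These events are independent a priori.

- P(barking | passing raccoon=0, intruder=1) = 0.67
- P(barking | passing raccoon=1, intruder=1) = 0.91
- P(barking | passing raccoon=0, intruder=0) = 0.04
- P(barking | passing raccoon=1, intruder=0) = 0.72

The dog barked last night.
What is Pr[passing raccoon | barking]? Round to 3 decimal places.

Weight on passing raccoon=true, given the evidence: 0.214272 + 0.020384 = 0.234656
Denominator P(barking): 0.04·0.68·0.93 + 0.67·0.68·0.07 + 0.72·0.32·0.93 + 0.91·0.32·0.07 = 0.291844
P(passing raccoon | barking) = 0.234656/0.291844 ≈ 0.804

Pr[passing raccoon | barking] ≈ 0.804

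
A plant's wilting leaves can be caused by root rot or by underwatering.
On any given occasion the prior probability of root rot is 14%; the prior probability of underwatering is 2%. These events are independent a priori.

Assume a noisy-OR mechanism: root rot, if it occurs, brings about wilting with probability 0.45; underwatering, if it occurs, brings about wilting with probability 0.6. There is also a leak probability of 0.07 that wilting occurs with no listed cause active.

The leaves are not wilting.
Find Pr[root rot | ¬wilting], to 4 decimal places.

Under noisy-OR, P(wilting | causes) = 1 − (1−0.07)·∏(1−qᵢ) over the active causes.
Weight on root rot=true, given the evidence: 0.070178 + 0.000573 = 0.070751
The normalizing constant is 0.93*0.86*0.98 + 0.372*0.86*0.02 + 0.5115*0.14*0.98 + 0.2046*0.14*0.02 = 0.860953
P(root rot | ¬wilting) = 0.070751/0.860953 ≈ 0.0822

Pr[root rot | ¬wilting] ≈ 0.0822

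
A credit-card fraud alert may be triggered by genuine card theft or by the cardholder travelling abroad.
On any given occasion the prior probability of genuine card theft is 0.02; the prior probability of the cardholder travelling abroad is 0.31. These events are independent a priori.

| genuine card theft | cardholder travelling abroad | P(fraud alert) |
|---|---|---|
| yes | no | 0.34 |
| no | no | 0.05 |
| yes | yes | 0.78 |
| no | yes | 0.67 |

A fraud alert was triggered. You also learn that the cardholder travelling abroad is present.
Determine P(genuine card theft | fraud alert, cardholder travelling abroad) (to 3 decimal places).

P(fraud alert | cardholder travelling abroad) = 0.67·0.98 + 0.78·0.02 = 0.656600 + 0.015600 = 0.672200
Of this, 0.015600 comes from 0.78·0.02 (the genuine card theft=true cases).
Hence the posterior is 0.015600/0.672200 ≈ 0.023.

P(genuine card theft | fraud alert, cardholder travelling abroad) ≈ 0.023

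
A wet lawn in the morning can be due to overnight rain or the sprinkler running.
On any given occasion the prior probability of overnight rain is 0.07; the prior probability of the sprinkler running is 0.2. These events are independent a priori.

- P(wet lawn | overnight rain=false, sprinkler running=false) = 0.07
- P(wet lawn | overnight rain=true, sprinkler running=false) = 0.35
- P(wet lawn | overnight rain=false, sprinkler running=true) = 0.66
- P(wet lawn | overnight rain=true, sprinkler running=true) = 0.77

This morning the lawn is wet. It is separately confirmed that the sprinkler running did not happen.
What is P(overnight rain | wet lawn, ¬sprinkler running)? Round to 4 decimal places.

For the numerator, keep only overnight rain=true terms: 0.35×0.07 = 0.024500
Normalizer over all consistent configurations: 0.07×0.93 + 0.35×0.07 = 0.089600
Posterior = 0.024500 / 0.089600 ≈ 0.2734

P(overnight rain | wet lawn, ¬sprinkler running) ≈ 0.2734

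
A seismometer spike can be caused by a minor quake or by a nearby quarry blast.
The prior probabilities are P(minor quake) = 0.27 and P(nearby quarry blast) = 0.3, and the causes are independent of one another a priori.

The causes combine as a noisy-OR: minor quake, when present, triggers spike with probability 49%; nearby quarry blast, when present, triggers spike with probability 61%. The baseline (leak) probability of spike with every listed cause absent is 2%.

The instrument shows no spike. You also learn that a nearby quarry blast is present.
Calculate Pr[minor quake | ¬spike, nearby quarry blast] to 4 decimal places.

Under noisy-OR, P(spike | causes) = 1 − (1−0.02)·∏(1−qᵢ) over the active causes.
Enumerate both values of minor quake and weight by the priors:
  P(¬spike | nearby quarry blast) = 0.3822×0.73 + 0.194922×0.27
        = 0.279006 + 0.052629 = 0.331635
Keeping only the minor quake-present terms gives 0.052629, so
  P(minor quake | ¬spike, nearby quarry blast) = 0.052629 / 0.331635 ≈ 0.1587

Pr[minor quake | ¬spike, nearby quarry blast] ≈ 0.1587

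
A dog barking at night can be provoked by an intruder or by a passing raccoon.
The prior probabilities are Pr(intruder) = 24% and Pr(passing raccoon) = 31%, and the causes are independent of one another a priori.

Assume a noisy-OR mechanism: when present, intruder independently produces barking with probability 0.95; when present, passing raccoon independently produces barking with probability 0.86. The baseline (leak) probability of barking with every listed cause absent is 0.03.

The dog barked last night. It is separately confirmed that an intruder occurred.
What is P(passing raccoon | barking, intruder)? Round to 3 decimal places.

Under noisy-OR, P(barking | causes) = 1 − (1−0.03)·∏(1−qᵢ) over the active causes.
Numerator (weight on configurations with passing raccoon): 0.99321×0.31 = 0.307895
Normalizer over all consistent configurations: 0.9515×0.69 + 0.99321×0.31 = 0.964430
P(passing raccoon | barking, intruder) = 0.307895/0.964430 ≈ 0.319

P(passing raccoon | barking, intruder) ≈ 0.319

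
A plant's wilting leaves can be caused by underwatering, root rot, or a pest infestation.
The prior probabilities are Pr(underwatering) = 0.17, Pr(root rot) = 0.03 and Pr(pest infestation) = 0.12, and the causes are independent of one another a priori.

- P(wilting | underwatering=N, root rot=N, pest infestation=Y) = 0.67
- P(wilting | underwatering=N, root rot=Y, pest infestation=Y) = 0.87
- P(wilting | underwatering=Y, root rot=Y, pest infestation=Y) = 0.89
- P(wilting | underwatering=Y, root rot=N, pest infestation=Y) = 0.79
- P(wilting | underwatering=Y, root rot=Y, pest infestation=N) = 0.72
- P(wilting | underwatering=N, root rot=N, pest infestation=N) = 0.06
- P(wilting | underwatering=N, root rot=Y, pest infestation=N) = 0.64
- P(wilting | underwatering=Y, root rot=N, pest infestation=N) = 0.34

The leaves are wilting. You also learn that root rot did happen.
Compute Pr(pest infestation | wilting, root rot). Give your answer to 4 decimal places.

Pr(pest infestation | wilting, root rot) ≈ 0.1541

P(wilting | root rot) = 0.64·0.83·0.88 + 0.87·0.83·0.12 + 0.72·0.17·0.88 + 0.89·0.17·0.12 = 0.467456 + 0.086652 + 0.107712 + 0.018156 = 0.679976
The pest infestation-present share is 0.086652 + 0.018156 = 0.104808.
P(pest infestation | wilting, root rot) = 0.104808 / 0.679976 ≈ 0.1541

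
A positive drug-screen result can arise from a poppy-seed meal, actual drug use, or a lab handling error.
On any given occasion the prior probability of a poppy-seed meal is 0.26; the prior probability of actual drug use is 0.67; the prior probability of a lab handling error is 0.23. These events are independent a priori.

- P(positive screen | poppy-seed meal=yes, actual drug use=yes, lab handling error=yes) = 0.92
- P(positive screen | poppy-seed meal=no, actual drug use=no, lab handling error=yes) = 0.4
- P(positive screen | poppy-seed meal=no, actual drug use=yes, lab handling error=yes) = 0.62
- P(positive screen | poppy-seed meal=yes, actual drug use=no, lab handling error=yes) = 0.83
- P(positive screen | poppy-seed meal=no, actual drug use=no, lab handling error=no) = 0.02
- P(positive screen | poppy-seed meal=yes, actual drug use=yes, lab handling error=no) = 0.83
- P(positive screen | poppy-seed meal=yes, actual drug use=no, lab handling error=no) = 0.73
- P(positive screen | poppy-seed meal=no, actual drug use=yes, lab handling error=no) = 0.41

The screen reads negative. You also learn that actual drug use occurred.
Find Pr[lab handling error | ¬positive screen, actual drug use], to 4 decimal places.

Pr[lab handling error | ¬positive screen, actual drug use] ≈ 0.1580

Weight on lab handling error=true, given the evidence: 0.064676 + 0.004784 = 0.069460
The normalizing constant is 0.59*0.74*0.77 + 0.38*0.74*0.23 + 0.17*0.26*0.77 + 0.08*0.26*0.23 = 0.439676
Posterior = 0.069460 / 0.439676 ≈ 0.1580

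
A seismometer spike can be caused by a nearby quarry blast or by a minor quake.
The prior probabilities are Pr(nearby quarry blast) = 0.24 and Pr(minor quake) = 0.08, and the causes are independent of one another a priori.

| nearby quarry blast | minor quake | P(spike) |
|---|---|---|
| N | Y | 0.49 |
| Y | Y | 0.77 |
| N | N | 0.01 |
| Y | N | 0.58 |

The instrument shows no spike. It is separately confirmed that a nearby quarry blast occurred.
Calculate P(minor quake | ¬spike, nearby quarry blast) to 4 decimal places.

P(¬spike | nearby quarry blast) = 0.42×0.92 + 0.23×0.08 = 0.386400 + 0.018400 = 0.404800
Of this, 0.018400 comes from 0.23×0.08 (the minor quake=true cases).
Hence the posterior is 0.018400/0.404800 ≈ 0.0455.

P(minor quake | ¬spike, nearby quarry blast) ≈ 0.0455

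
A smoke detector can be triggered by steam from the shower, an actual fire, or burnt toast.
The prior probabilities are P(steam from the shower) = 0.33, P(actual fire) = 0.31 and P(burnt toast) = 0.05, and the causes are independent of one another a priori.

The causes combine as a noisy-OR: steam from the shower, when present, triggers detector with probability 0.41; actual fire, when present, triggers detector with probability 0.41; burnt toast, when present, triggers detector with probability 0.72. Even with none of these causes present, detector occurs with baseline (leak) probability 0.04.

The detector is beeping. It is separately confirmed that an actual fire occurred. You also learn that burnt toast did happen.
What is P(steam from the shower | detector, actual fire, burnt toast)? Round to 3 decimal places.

P(steam from the shower | detector, actual fire, burnt toast) ≈ 0.347

Under noisy-OR, P(detector | causes) = 1 − (1−0.04)·∏(1−qᵢ) over the active causes.
Sum P(detector|·) weighted by the priors over both values of steam from the shower:
  P(detector | actual fire, burnt toast) = 0.841408×0.67 + 0.906431×0.33
        = 0.563743 + 0.299122 = 0.862865
Configurations with steam from the shower contribute 0.299122, so
  P(steam from the shower | detector, actual fire, burnt toast) = 0.299122 / 0.862865 ≈ 0.347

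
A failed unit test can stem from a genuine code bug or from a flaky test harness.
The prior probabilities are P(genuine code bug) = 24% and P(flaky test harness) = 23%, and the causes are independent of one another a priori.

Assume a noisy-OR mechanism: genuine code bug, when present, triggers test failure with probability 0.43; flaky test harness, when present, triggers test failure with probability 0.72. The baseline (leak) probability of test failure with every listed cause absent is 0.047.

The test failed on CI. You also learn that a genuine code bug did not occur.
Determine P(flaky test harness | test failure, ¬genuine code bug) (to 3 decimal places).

P(flaky test harness | test failure, ¬genuine code bug) ≈ 0.823

Under noisy-OR, P(test failure | causes) = 1 − (1−0.047)·∏(1−qᵢ) over the active causes.
P(test failure | ¬genuine code bug) = 0.047·0.77 + 0.73316·0.23 = 0.036190 + 0.168627 = 0.204817
The flaky test harness-present share is 0.73316·0.23 = 0.168627.
So P(flaky test harness | test failure, ¬genuine code bug) = 0.168627/0.204817 ≈ 0.823.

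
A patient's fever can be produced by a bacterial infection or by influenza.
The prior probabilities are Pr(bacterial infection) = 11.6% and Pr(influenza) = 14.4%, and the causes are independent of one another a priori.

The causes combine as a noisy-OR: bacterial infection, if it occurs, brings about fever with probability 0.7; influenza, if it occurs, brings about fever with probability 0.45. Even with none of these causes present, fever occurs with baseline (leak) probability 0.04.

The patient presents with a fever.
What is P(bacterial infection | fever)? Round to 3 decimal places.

P(bacterial infection | fever) ≈ 0.484

Under noisy-OR, P(fever | causes) = 1 − (1−0.04)·∏(1−qᵢ) over the active causes.
P(fever) = 0.04×0.884×0.856 + 0.472×0.884×0.144 + 0.712×0.116×0.856 + 0.8416×0.116×0.144 = 0.030268 + 0.060084 + 0.070699 + 0.014058 = 0.175109
The bacterial infection-present share is 0.070699 + 0.014058 = 0.084757.
P(bacterial infection | fever) = 0.084757 / 0.175109 ≈ 0.484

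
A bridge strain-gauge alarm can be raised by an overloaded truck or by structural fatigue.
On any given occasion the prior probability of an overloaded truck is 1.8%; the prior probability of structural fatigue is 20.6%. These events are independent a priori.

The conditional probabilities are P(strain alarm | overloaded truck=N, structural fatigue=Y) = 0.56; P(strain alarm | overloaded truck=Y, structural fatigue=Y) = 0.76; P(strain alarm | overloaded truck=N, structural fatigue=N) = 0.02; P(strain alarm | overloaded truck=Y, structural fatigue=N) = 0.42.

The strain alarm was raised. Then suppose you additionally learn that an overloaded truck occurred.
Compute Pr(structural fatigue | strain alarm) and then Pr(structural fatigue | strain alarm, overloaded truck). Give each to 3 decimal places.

Pr(structural fatigue | strain alarm) ≈ 0.843; Pr(structural fatigue | strain alarm, overloaded truck) ≈ 0.319

Weight on structural fatigue=true, given the evidence: 0.113284 + 0.002818 = 0.116102
Denominator P(strain alarm): 0.02×0.982×0.794 + 0.56×0.982×0.206 + 0.42×0.018×0.794 + 0.76×0.018×0.206 = 0.137699
P(structural fatigue | strain alarm) = 0.116102/0.137699 ≈ 0.843

Now also conditioning on overloaded truck=true:
Numerator (weight on configurations with structural fatigue): 0.76*0.206 = 0.156560
Denominator P(strain alarm | overloaded truck): 0.42*0.794 + 0.76*0.206 = 0.490040
P(structural fatigue | strain alarm, overloaded truck) = 0.156560/0.490040 ≈ 0.319
Conditioning on overloaded truck lowers the posterior on structural fatigue: the classic explaining-away effect in a common-effect structure.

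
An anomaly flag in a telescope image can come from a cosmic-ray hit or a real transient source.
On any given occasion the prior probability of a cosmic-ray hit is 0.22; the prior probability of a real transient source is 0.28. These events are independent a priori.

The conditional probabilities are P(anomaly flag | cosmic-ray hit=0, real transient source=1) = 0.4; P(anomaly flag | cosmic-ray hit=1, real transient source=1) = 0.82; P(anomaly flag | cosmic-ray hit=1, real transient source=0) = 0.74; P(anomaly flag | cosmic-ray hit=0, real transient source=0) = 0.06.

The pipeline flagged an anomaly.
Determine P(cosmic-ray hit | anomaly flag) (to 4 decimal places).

P(anomaly flag) = 0.06*0.78*0.72 + 0.4*0.78*0.28 + 0.74*0.22*0.72 + 0.82*0.22*0.28 = 0.033696 + 0.087360 + 0.117216 + 0.050512 = 0.288784
Restricting to configurations with cosmic-ray hit present: 0.117216 + 0.050512 = 0.167728.
Hence the posterior is 0.167728/0.288784 ≈ 0.5808.

P(cosmic-ray hit | anomaly flag) ≈ 0.5808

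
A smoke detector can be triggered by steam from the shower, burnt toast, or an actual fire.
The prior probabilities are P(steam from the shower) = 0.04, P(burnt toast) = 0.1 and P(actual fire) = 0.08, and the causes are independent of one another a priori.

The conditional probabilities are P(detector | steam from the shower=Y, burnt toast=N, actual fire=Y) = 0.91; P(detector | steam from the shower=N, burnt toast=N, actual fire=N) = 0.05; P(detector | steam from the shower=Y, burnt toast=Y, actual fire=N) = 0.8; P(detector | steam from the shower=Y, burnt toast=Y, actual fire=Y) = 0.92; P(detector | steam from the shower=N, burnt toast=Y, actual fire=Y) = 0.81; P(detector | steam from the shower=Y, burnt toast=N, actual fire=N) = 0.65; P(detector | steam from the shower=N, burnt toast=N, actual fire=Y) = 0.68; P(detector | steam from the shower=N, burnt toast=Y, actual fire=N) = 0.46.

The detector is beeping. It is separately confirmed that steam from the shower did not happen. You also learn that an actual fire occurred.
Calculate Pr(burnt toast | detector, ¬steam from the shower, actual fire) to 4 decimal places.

Pr(burnt toast | detector, ¬steam from the shower, actual fire) ≈ 0.1169

P(detector | ¬steam from the shower, actual fire) = 0.68×0.9 + 0.81×0.1 = 0.612000 + 0.081000 = 0.693000
Of this, 0.081000 comes from 0.81×0.1 (the burnt toast=true cases).
So P(burnt toast | detector, ¬steam from the shower, actual fire) = 0.081000/0.693000 ≈ 0.1169.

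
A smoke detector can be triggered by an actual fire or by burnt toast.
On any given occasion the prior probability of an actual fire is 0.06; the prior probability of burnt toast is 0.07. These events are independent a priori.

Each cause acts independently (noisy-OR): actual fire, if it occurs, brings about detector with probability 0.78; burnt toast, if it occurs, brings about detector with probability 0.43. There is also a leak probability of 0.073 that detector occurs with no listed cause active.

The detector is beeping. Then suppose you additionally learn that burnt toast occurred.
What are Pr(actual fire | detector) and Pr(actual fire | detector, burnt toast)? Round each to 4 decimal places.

Under noisy-OR, P(detector | causes) = 1 − (1−0.073)·∏(1−qᵢ) over the active causes.
Numerator (weight on configurations with actual fire): 0.044420 + 0.003712 = 0.048132
Normalizer over all consistent configurations: 0.073*0.94*0.93 + 0.47161*0.94*0.07 + 0.79606*0.06*0.93 + 0.883754*0.06*0.07 = 0.142981
Posterior = 0.048132 / 0.142981 ≈ 0.3366

Now also conditioning on burnt toast=true:
Weight on actual fire=true, given the evidence: 0.883754×0.06 = 0.053025
Denominator P(detector | burnt toast): 0.47161×0.94 + 0.883754×0.06 = 0.496338
P(actual fire | detector, burnt toast) = 0.053025/0.496338 ≈ 0.1068
This is intercausal reasoning (explaining away): once burnt toast accounts for the detector, actual fire becomes less likely.

Pr(actual fire | detector) ≈ 0.3366; Pr(actual fire | detector, burnt toast) ≈ 0.1068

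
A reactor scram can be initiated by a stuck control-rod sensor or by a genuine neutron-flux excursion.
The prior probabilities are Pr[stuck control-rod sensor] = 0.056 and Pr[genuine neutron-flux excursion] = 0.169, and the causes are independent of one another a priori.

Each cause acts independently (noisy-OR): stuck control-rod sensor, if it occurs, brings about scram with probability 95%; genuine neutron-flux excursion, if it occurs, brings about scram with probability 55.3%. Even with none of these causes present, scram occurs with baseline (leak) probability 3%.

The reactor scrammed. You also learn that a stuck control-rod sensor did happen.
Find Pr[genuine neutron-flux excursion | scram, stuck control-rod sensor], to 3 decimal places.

Pr[genuine neutron-flux excursion | scram, stuck control-rod sensor] ≈ 0.173

Under noisy-OR, P(scram | causes) = 1 − (1−0.03)·∏(1−qᵢ) over the active causes.
For the numerator, keep only genuine neutron-flux excursion=true terms: 0.97832×0.169 = 0.165336
The normalizing constant is 0.9515×0.831 + 0.97832×0.169 = 0.956033
Posterior = 0.165336 / 0.956033 ≈ 0.173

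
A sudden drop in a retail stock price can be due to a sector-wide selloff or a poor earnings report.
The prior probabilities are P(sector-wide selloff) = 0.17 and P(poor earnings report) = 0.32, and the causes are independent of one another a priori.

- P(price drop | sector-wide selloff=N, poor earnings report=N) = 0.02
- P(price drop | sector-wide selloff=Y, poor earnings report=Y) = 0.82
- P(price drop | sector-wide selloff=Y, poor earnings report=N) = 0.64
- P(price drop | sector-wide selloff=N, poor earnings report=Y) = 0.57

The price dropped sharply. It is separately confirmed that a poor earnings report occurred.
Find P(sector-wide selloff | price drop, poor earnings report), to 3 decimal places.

P(price drop | poor earnings report) = 0.57·0.83 + 0.82·0.17 = 0.473100 + 0.139400 = 0.612500
Restricting to configurations with sector-wide selloff present: 0.82·0.17 = 0.139400.
P(sector-wide selloff | price drop, poor earnings report) = 0.139400 / 0.612500 ≈ 0.228

P(sector-wide selloff | price drop, poor earnings report) ≈ 0.228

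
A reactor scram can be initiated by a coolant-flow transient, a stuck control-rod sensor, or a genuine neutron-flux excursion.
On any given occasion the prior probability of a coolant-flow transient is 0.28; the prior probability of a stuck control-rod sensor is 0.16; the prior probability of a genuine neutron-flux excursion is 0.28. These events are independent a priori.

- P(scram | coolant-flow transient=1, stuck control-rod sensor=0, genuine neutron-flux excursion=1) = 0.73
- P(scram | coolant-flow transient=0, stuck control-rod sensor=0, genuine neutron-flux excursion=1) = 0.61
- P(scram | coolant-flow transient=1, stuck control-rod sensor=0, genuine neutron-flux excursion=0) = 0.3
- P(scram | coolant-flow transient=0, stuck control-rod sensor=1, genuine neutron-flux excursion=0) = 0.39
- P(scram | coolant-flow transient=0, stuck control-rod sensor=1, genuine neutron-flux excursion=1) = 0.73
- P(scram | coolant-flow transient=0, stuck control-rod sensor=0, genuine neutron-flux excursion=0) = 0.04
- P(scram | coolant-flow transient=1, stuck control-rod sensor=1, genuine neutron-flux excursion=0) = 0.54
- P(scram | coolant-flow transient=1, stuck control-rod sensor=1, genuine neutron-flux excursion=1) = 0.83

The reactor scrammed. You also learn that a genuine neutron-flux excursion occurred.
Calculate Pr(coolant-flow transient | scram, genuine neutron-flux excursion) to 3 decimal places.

Weight on coolant-flow transient=true, given the evidence: 0.171696 + 0.037184 = 0.208880
Normalizer over all consistent configurations: 0.61×0.72×0.84 + 0.73×0.72×0.16 + 0.73×0.28×0.84 + 0.83×0.28×0.16 = 0.661904
P(coolant-flow transient | scram, genuine neutron-flux excursion) = 0.208880/0.661904 ≈ 0.316

Pr(coolant-flow transient | scram, genuine neutron-flux excursion) ≈ 0.316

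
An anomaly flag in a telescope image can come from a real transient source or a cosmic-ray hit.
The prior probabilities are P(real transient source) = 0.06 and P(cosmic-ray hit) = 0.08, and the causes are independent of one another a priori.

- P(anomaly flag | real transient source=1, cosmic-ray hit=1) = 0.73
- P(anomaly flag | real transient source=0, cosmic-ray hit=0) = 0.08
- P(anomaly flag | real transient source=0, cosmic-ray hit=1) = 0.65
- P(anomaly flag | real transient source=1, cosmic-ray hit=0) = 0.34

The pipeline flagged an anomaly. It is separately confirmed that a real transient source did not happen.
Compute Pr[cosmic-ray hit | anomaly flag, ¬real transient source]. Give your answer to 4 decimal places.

Pr[cosmic-ray hit | anomaly flag, ¬real transient source] ≈ 0.4140

Sum P(anomaly flag|·) weighted by the priors over both values of cosmic-ray hit:
  P(anomaly flag | ¬real transient source) = 0.08×0.92 + 0.65×0.08
        = 0.073600 + 0.052000 = 0.125600
Keeping only the cosmic-ray hit-present terms gives 0.052000, so
  P(cosmic-ray hit | anomaly flag, ¬real transient source) = 0.052000 / 0.125600 ≈ 0.4140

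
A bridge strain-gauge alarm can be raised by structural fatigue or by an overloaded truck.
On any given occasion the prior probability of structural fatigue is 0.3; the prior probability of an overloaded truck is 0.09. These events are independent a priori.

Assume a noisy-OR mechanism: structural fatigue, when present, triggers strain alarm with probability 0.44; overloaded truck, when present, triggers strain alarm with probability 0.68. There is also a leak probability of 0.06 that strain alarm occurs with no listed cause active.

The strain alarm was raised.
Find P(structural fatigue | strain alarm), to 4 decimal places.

P(structural fatigue | strain alarm) ≈ 0.6484

Under noisy-OR, P(strain alarm | causes) = 1 − (1−0.06)·∏(1−qᵢ) over the active causes.
Numerator (weight on configurations with structural fatigue): 0.129293 + 0.022452 = 0.151745
The normalizing constant is 0.06×0.7×0.91 + 0.6992×0.7×0.09 + 0.4736×0.3×0.91 + 0.831552×0.3×0.09 = 0.234015
Posterior = 0.151745 / 0.234015 ≈ 0.6484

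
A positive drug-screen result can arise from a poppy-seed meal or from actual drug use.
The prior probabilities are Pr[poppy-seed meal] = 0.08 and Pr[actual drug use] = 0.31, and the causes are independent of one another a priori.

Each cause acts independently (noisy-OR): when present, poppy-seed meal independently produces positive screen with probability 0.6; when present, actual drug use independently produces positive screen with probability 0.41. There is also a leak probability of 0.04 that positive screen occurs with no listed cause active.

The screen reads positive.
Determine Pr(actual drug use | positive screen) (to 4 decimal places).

Pr(actual drug use | positive screen) ≈ 0.7063

Under noisy-OR, P(positive screen | causes) = 1 − (1−0.04)·∏(1−qᵢ) over the active causes.
Numerator (weight on configurations with actual drug use): 0.123663 + 0.019181 = 0.142844
Denominator P(positive screen): 0.04·0.92·0.69 + 0.4336·0.92·0.31 + 0.616·0.08·0.69 + 0.77344·0.08·0.31 = 0.202239
Posterior = 0.142844 / 0.202239 ≈ 0.7063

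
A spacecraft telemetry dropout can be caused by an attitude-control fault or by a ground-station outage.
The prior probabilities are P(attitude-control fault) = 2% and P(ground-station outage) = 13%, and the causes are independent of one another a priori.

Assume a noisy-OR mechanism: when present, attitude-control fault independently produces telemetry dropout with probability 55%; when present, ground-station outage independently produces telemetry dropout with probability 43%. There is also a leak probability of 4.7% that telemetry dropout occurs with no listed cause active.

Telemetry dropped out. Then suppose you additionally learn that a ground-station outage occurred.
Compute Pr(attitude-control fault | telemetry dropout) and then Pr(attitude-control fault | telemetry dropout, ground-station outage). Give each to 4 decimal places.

Under noisy-OR, P(telemetry dropout | causes) = 1 − (1−0.047)·∏(1−qᵢ) over the active causes.
Enumerate the 4 (attitude-control fault, ground-station outage) configurations and weight by the priors:
  P(telemetry dropout) = 0.047·0.98·0.87 + 0.45679·0.98·0.13 + 0.57115·0.02·0.87 + 0.755556·0.02·0.13
        = 0.040072 + 0.058195 + 0.009938 + 0.001964 = 0.110169
The terms with attitude-control fault present sum to 0.011902, so
  P(attitude-control fault | telemetry dropout) = 0.011902 / 0.110169 ≈ 0.1080

Now condition on the additional information:
Weight on attitude-control fault=true, given the evidence: 0.755556×0.02 = 0.015111
The normalizing constant is 0.45679×0.98 + 0.755556×0.02 = 0.462765
Posterior = 0.015111 / 0.462765 ≈ 0.0327
The drop from 0.1080 to 0.0327 is the explaining-away (discounting) effect.

Pr(attitude-control fault | telemetry dropout) ≈ 0.1080; Pr(attitude-control fault | telemetry dropout, ground-station outage) ≈ 0.0327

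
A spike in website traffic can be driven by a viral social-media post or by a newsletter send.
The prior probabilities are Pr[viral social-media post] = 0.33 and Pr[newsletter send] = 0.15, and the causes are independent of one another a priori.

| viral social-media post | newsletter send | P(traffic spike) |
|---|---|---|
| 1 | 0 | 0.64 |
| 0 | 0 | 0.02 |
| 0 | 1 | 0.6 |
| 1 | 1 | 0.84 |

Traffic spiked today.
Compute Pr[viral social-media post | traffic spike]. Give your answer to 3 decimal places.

P(traffic spike) = 0.02×0.67×0.85 + 0.6×0.67×0.15 + 0.64×0.33×0.85 + 0.84×0.33×0.15 = 0.011390 + 0.060300 + 0.179520 + 0.041580 = 0.292790
Of this, 0.221100 comes from 0.179520 + 0.041580 (the viral social-media post=true cases).
So P(viral social-media post | traffic spike) = 0.221100/0.292790 ≈ 0.755.

Pr[viral social-media post | traffic spike] ≈ 0.755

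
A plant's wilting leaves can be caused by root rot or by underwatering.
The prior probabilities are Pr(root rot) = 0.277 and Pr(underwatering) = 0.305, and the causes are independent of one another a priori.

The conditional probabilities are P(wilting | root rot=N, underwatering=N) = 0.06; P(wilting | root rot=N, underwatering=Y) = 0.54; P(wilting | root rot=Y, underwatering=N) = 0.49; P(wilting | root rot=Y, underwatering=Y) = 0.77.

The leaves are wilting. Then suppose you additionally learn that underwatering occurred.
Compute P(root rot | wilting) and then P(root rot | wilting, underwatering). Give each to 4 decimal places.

P(wilting) = 0.06×0.723×0.695 + 0.54×0.723×0.305 + 0.49×0.277×0.695 + 0.77×0.277×0.305 = 0.030149 + 0.119078 + 0.094332 + 0.065053 = 0.308612
The root rot-present share is 0.094332 + 0.065053 = 0.159385.
P(root rot | wilting) = 0.159385 / 0.308612 ≈ 0.5165

Now also conditioning on underwatering=true:
Numerator (weight on configurations with root rot): 0.77·0.277 = 0.213290
Denominator P(wilting | underwatering): 0.54·0.723 + 0.77·0.277 = 0.603710
Posterior = 0.213290 / 0.603710 ≈ 0.3533

P(root rot | wilting) ≈ 0.5165; P(root rot | wilting, underwatering) ≈ 0.3533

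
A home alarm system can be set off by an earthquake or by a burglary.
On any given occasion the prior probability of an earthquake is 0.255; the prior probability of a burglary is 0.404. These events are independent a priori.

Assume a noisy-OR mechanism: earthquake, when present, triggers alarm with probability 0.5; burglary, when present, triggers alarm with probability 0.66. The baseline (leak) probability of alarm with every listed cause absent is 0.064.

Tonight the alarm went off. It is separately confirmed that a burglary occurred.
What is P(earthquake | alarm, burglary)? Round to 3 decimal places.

Under noisy-OR, P(alarm | causes) = 1 − (1−0.064)·∏(1−qᵢ) over the active causes.
P(alarm | burglary) = 0.68176×0.745 + 0.84088×0.255 = 0.507911 + 0.214424 = 0.722335
The earthquake-present share is 0.84088×0.255 = 0.214424.
P(earthquake | alarm, burglary) = 0.214424 / 0.722335 ≈ 0.297

P(earthquake | alarm, burglary) ≈ 0.297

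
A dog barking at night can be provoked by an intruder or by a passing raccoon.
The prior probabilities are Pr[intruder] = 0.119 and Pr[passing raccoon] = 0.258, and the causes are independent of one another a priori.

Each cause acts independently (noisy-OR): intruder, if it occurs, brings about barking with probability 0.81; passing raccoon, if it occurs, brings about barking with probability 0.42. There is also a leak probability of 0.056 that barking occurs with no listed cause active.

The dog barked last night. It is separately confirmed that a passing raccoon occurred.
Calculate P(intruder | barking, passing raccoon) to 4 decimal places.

P(intruder | barking, passing raccoon) ≈ 0.2110

Under noisy-OR, P(barking | causes) = 1 − (1−0.056)·∏(1−qᵢ) over the active causes.
For the numerator, keep only intruder=true terms: 0.895971·0.119 = 0.106621
Normalizer over all consistent configurations: 0.45248·0.881 + 0.895971·0.119 = 0.505256
P(intruder | barking, passing raccoon) = 0.106621/0.505256 ≈ 0.2110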